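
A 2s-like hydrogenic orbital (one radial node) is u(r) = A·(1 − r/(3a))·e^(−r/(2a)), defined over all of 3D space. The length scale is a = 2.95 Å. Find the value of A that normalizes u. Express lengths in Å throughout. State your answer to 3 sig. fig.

The normalization condition is ∫|u|² 4πr² dr = 1 from 0 to ∞.
∫|u|² 4πr² dr = A²·(8·π·a^3/3).
So A² = (8·π·a^3/3)^(−1).
Substituting a = 2.95 gives A² = 0.004650, so A = 0.06819.

A ≈ 0.0682 Å^(-3/2)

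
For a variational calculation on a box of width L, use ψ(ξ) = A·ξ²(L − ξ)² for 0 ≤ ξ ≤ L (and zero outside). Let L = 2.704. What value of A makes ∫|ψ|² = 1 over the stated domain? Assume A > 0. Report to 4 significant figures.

Normalization requires ∫|ψ|² dξ = 1, integrated from 0 to L.
∫|ψ|² dξ = A²·(L^9/630).
Setting this equal to 1 gives A² = 1/(L^9/630).
Plugging in L = 2.704 yields A = 0.28552.

A ≈ 0.2855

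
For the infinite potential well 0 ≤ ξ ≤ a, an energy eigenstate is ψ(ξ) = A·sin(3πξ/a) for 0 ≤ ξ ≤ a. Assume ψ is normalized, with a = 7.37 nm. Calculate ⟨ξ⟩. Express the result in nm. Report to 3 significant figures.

The expectation value is the |ψ|²-weighted average of ξ: ∫ ξ|ψ|² dξ.
With ∫₀^a sin²(nπξ/a) dξ = a/2, since the A² factors cancel between numerator and denominator, ⟨ξ⟩ = a/2.
With a = 7.37, ⟨ξ⟩ = 3.685.

⟨ξ⟩ ≈ 3.69 nm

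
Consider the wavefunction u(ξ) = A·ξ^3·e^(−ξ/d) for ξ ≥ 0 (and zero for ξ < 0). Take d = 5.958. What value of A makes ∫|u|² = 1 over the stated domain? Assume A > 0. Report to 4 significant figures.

A ≈ 0.0008167

The normalization condition is ∫|u|² dξ = 1 from 0 to ∞.
∫|u|² dξ = A²·(45·d^7/8).
So A² = (45·d^7/8)^(−1).
Plugging in d = 5.958 yields A = 0.00081675.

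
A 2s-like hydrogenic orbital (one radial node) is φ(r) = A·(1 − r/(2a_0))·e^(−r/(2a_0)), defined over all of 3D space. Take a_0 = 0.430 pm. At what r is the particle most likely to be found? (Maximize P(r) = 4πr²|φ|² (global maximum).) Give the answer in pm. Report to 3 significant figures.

r ≈ 2.25 pm

Set d/dr [P(r) = 4πr²|φ|²] = 0 and solve for r > 0.
This gives r = a_0·(√(5) + 3).
With a_0 = 0.430, the most probable radial distance is 2.252 pm.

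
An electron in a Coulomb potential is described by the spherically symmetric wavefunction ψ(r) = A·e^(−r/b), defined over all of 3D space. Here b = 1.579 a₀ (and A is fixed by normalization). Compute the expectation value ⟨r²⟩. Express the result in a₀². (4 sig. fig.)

⟨r²⟩ = ∫ r^2 |ψ|² 4πr² dr over the full domain.
Since the A² factors cancel between numerator and denominator, ⟨r²⟩ = 3·b^2.
Putting b = 1.579 gives 7.4797.

⟨r^2⟩ ≈ 7.480 a₀^2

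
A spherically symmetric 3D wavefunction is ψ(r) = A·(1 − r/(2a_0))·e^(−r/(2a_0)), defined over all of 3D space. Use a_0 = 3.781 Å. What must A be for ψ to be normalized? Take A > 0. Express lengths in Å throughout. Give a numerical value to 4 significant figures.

A ≈ 0.02713 Å^(-3/2)

Require ∫ |ψ|² 4πr² dr = 1 over the whole domain.
In 3D with spherical symmetry the volume element is 4πr² dr.
With ψ = A·(1 − r/(2a_0))·e^(−r/(2a_0)), the integral evaluates to A²·[8·π·a_0^3].
Hence A² = 1/[8·π·a_0^3].
Substituting a_0 = 3.781 gives A² = 0.00073611, so A = 0.027131.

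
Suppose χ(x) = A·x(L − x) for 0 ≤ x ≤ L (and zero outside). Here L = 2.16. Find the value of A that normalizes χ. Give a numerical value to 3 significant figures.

Normalization requires ∫|χ|² dx = 1, integrated from 0 to L.
Expanding the polynomial and integrating term by term, ∫|χ|² dx = A²·(L^5/30).
Setting this equal to 1 gives A² = 1/(L^5/30).
Plugging in L = 2.16 yields A = 0.7988.

A ≈ 0.799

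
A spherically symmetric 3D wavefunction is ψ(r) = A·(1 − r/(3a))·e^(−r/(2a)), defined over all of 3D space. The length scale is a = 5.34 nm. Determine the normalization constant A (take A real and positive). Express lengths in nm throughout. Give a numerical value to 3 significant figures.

Require ∫ |ψ|² 4πr² dr = 1 over the whole domain.
The angular integral contributes 4π, leaving ∫₀^∞ r²|ψ|² dr.
The integral (without the A² prefactor) comes out to 8·π·a^3/3.
With a = 5.34: A² = 0.0007839 and A = 0.02800.

A ≈ 0.0280 nm^(-3/2)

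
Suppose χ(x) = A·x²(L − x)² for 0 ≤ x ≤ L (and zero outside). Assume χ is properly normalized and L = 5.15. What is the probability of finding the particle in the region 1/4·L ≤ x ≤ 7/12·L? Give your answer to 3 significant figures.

P = ∫_{1/4·L}^{7/12·L} |χ(x)|² dx.
The normalization integral ∫|χ|²dx over the whole domain equals L^9/630·A², and A² cancels in the ratio.
Let u = x/L; then A² and the length scale cancel, so P = ∫_{1/4}^{7/12} u^4·(1 - u)^4 du ÷ ∫_{0}^{1} u^4·(1 - u)^4 du.
Using ∫ u^4·(1 - u)^4 du = u^5·(70·u^4 - 315·u^3 + 540·u^2 - 420·u + 126)/630, the numerator is ≈ 0.0010298 and the denominator is 1/630.
This works out to P = 0.6487.

P ≈ 0.649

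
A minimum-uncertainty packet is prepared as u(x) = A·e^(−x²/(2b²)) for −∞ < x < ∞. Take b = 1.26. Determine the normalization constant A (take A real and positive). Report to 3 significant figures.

The normalization condition is ∫|u|² dx = 1 from −∞ to ∞.
With u = A·e^(−x²/(2b²)), the integral evaluates to A²·[√(π)·b].
So A² = (√(π)·b)^(−1).
Substituting b = 1.26 gives A² = 0.4478, so A = 0.6692.

A ≈ 0.669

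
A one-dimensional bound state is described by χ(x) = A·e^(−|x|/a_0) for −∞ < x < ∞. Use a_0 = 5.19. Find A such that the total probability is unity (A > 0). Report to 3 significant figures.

Require ∫ |χ|² dx = 1 over the whole domain.
Recall ∫₀^∞ x^m e^(−x/β) dx = m!·β^(m+1), carrying out the integral gives A² · a_0.
Setting this equal to 1 gives A² = 1/(a_0).
With a_0 = 5.19: A² = 0.1927 and A = 0.4390.

A ≈ 0.439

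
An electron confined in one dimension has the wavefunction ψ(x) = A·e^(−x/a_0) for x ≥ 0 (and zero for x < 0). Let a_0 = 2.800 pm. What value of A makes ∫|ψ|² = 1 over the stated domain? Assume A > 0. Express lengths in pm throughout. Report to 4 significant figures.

The normalization condition is ∫|ψ|² dx = 1 from 0 to ∞.
The integral (without the A² prefactor) comes out to a_0/2.
Hence A² = 1/[a_0/2].
Plugging in a_0 = 2.800 yields A = 0.84515.

A ≈ 0.8452 pm^(-1/2)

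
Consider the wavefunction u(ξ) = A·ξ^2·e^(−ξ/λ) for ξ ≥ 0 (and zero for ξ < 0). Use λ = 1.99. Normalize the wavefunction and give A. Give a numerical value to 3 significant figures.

The normalization condition is ∫|u|² dξ = 1 from 0 to ∞.
Recall ∫₀^∞ ξ^m e^(−ξ/β) dξ = m!·β^(m+1), the integral (without the A² prefactor) comes out to 3·λ^5/4.
With λ = 1.99: A² = 0.04272 and A = 0.2067.

A ≈ 0.207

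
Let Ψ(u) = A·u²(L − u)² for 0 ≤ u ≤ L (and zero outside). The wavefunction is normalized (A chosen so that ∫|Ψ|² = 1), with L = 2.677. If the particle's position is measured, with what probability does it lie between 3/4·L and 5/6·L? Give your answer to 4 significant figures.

P ≈ 0.03998

The probability is P = ∫ |Ψ|² du over [3/4·L, 5/6·L].
The normalization integral ∫|Ψ|²du over the whole domain equals L^9/630·A², and A² cancels in the ratio.
Let t = u/L; then A² and the length scale cancel, so P = ∫_{3/4}^{5/6} t^4·(1 - t)^4 dt ÷ ∫_{0}^{1} t^4·(1 - t)^4 dt.
With ∫ t^4·(1 - t)^4 dt = t^5·(70·t^4 - 315·t^3 + 540·t^2 - 420·t + 126)/630 + C, the region integral is ≈ 0.0000634559 and the full one is 1/630.
Taking the ratio, P = 0.039977.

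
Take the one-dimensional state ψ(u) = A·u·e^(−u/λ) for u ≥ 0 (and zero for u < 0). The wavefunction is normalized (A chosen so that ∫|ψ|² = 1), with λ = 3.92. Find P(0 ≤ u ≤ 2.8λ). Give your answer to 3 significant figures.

|ψ|² is the probability density, so P = ∫_{0}^{2.8λ} |ψ|² du.
With A² fixed by ∫|ψ|² = 1, i.e. A² = (λ^3/4)^(−1), substitute and integrate.
Let t = u/λ; then A² and the length scale cancel, so P = ∫_{0}^{2.8} t^2·e^(-2·t) dt ÷ ∫_{0}^{∞} t^2·e^(-2·t) dt.
An antiderivative of t^2·e^(-2·t) is -(2·t^2 + 2·t + 1)·e^(-2·t)/4; evaluating from 0 to 2.8 gives 1/4 - 557·e^(-28/5)/100, while the full integral is 1/4.
Evaluating gives P = 0.9176.

P ≈ 0.918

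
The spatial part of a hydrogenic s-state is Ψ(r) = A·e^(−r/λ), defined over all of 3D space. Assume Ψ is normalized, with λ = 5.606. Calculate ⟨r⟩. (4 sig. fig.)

⟨r⟩ = ∫ r |Ψ|² 4πr² dr over the full domain.
Using ∫₀^∞ rⁿ e^(−αr) dr = n!/αⁿ⁺¹, the ratio of the moment integral to the normalization integral gives ⟨r⟩ = 3·λ/2.
Putting λ = 5.606 gives 8.4090.

⟨r⟩ ≈ 8.409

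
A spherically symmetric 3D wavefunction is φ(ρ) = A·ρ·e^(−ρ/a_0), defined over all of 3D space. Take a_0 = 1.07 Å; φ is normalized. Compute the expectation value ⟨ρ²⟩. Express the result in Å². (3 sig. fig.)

⟨ρ^2⟩ ≈ 8.59 Å^2

The expectation value is the |φ|²-weighted average of ρ^2: ∫ ρ^2|φ|² 4πρ² dρ.
The ratio of the moment integral to the normalization integral gives ⟨ρ²⟩ = 15·a_0^2/2.
With a_0 = 1.07, ⟨ρ^2⟩ = 8.587.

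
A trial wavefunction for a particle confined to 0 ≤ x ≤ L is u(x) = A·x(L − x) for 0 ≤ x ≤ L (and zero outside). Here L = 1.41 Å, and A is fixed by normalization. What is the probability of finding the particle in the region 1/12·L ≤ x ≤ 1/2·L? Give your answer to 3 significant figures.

P ≈ 0.495

P = ∫_{1/12·L}^{1/2·L} |u(x)|² dx.
Since A² = 1/(L^5/30), this is the region integral divided by the full normalization integral.
Substituting t = x/L, A² and the length scale cancel in the ratio: P = ∫_{1/12}^{1/2} t^2·(1 - t)^2 dt / ∫_{0}^{1} t^2·(1 - t)^2 dt.
With ∫ t^2·(1 - t)^2 dt = t^3·(6·t^2 - 15·t + 10)/30 + C, the region integral is ≈ 0.016497 and the full one is 1/30.
Evaluating gives P = 0.4949.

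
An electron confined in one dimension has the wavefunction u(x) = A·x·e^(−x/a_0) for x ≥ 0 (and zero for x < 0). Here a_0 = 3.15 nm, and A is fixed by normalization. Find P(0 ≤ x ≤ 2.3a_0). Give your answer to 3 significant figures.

P ≈ 0.837

P = ∫_{0}^{2.3a_0} |u(x)|² dx.
With A² fixed by ∫|u|² = 1, i.e. A² = (a_0^3/4)^(−1), substitute and integrate.
Let t = x/a_0; then A² and the length scale cancel, so P = ∫_{0}^{2.3} t^2·e^(-2·t) dt ÷ ∫_{0}^{∞} t^2·e^(-2·t) dt.
Using ∫ t^2·e^(-2·t) dt = -(2·t^2 + 2·t + 1)·e^(-2·t)/4, the numerator is 1/4 - 809·e^(-23/5)/200 and the denominator is 1/4.
Taking the ratio, P = 0.8374.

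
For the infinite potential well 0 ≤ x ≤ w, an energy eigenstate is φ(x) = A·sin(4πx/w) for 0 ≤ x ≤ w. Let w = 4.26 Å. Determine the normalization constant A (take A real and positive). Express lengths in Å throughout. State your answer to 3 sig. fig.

Require ∫ |φ|² dx = 1 over the whole domain.
Using sin²θ = (1 − cos 2θ)/2, carrying out the integral gives A² · w/2.
Substituting w = 4.26 gives A² = 0.4695, so A = 0.6852.

A ≈ 0.685 Å^(-1/2)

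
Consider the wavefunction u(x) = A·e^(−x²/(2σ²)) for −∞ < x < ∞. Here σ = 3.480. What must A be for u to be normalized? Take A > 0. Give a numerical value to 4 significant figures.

A ≈ 0.4026

The normalization condition is ∫|u|² dx = 1 from −∞ to ∞.
Carrying out the integral gives A² · √(π)·σ.
With σ = 3.480: A² = 0.16212 and A = 0.40265.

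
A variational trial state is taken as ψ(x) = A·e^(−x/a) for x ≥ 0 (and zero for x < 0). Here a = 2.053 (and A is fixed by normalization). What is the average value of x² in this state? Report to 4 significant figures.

By definition ⟨x²⟩ = ∫ x^2 |ψ(x)|² dx.
Since the A² factors cancel between numerator and denominator, ⟨x²⟩ = a^2/2.
Putting a = 2.053 gives 2.1074.

⟨x^2⟩ ≈ 2.107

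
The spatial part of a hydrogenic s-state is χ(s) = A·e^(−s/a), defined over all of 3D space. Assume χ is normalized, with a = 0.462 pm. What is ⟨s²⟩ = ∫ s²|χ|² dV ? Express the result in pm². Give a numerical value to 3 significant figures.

By definition ⟨s²⟩ = ∫ s^2 |χ(s)|² 4πs² ds.
Evaluating both integrals, ⟨s²⟩ = 3·a^2.
Putting a = 0.462 gives 0.6403.

⟨s^2⟩ ≈ 0.640 pm^2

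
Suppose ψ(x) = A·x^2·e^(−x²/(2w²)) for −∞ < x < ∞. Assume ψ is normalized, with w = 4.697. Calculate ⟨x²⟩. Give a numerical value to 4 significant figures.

⟨x²⟩ = ∫ x^2 |ψ|² dx over the full domain.
The ratio of the moment integral to the normalization integral gives ⟨x²⟩ = 5·w^2/2.
Putting w = 4.697 gives 55.155.

⟨x^2⟩ ≈ 55.15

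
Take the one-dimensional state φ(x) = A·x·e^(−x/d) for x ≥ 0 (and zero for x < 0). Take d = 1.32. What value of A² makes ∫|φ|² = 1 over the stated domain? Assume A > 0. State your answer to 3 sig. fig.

Require ∫ |φ|² dx = 1 over the whole domain.
∫|φ|² dx = A²·(d^3/4).
So A² = (d^3/4)^(−1).
With d = 1.32: A² = 1.739 and A = 1.319.

A^2 ≈ 1.74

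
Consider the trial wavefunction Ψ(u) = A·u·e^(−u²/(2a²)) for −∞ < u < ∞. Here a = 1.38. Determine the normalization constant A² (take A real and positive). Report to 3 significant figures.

We need A² ∫|f|² du = 1, taking the integral from −∞ to ∞.
With ∫_{−∞}^{∞} u^(2m) e^(−αu²) du = (2m−1)!!·√π / (2^m α^(m+1/2)), with Ψ = A·u·e^(−u²/(2a²)), the integral evaluates to A²·[√(π)·a^3/2].
Setting this equal to 1 gives A² = 1/(√(π)·a^3/2).
With a = 1.38: A² = 0.4294 and A = 0.6553.

A^2 ≈ 0.429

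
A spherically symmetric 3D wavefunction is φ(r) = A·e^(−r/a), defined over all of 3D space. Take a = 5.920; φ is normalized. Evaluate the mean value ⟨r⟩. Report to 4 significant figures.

⟨r⟩ ≈ 8.880

The expectation value is the |φ|²-weighted average of r: ∫ r|φ|² 4πr² dr.
The ratio of the moment integral to the normalization integral gives ⟨r⟩ = 3·a/2.
With a = 5.920, ⟨r⟩ = 8.8800.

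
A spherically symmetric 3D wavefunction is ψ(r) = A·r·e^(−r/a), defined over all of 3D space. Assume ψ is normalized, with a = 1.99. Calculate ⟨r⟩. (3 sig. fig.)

⟨r⟩ = ∫ r |ψ|² 4πr² dr over the full domain.
Using ∫₀^∞ rⁿ e^(−αr) dr = n!/αⁿ⁺¹, the ratio of the moment integral to the normalization integral gives ⟨r⟩ = 5·a/2.
Putting a = 1.99 gives 4.975.

⟨r⟩ ≈ 4.98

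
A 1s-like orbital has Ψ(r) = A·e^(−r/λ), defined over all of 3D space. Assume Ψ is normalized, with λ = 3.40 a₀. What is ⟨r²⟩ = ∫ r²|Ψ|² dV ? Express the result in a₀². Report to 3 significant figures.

The expectation value is the |Ψ|²-weighted average of r^2: ∫ r^2|Ψ|² 4πr² dr.
Since the A² factors cancel between numerator and denominator, ⟨r²⟩ = 3·λ^2.
With λ = 3.40, ⟨r^2⟩ = 34.68.

⟨r^2⟩ ≈ 34.7 a₀^2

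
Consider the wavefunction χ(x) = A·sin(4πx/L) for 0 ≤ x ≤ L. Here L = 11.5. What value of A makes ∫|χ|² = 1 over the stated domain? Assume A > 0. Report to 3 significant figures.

A ≈ 0.417

Normalization requires ∫|χ|² dx = 1, integrated from 0 to L.
Using sin²θ = (1 − cos 2θ)/2, the integral (without the A² prefactor) comes out to L/2.
Hence A² = 1/[L/2].
Substituting L = 11.5 gives A² = 0.1739, so A = 0.4170.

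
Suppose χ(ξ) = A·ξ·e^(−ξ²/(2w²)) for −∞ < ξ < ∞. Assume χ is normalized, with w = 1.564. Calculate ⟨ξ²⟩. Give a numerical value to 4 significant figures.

By definition ⟨ξ²⟩ = ∫ ξ^2 |χ(ξ)|² dξ.
Using the Gaussian integral ∫_{−∞}^{∞} e^(−αξ²) dξ = √(π/α), since the A² factors cancel between numerator and denominator, ⟨ξ²⟩ = 3·w^2/2.
Putting w = 1.564 gives 3.6691.

⟨ξ^2⟩ ≈ 3.669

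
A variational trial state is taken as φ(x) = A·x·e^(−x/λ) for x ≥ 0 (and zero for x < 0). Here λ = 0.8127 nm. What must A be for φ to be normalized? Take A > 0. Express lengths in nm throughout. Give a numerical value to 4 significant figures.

We need A² ∫|f|² dx = 1, taking the integral from 0 to ∞.
Using ∫₀^∞ xⁿ e^(−αx) dx = n!/αⁿ⁺¹, with φ = A·x·e^(−x/λ), the integral evaluates to A²·[λ^3/4].
Substituting λ = 0.8127 gives A² = 7.4519, so A = 2.7298.

A ≈ 2.730 nm^(-3/2)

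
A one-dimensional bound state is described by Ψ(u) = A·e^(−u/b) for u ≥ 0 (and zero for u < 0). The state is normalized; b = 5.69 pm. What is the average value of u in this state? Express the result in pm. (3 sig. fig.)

The expectation value is the |Ψ|²-weighted average of u: ∫ u|Ψ|² du.
Evaluating both integrals, ⟨u⟩ = b/2.
With b = 5.69, ⟨u⟩ = 2.845.

⟨u⟩ ≈ 2.85 pm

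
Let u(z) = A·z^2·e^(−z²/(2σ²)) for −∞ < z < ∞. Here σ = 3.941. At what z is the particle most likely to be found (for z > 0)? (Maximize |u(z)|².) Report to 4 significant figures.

Differentiate |u(z)|² with respect to z and set to zero.
Solving yields z = √(2)·σ.
With σ = 3.941, the value of z > 0 at which the probability density is greatest is 5.5734.

z ≈ 5.573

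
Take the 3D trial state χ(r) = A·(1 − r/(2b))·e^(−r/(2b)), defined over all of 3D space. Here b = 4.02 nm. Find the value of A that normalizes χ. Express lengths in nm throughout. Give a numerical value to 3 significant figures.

The normalization condition is ∫|χ|² 4πr² dr = 1 from 0 to ∞.
Using ∫₀^∞ rⁿ e^(−αr) dr = n!/αⁿ⁺¹, carrying out the integral gives A² · 8·π·b^3.
Setting this equal to 1 gives A² = 1/(8·π·b^3).
With b = 4.02: A² = 0.0006125 and A = 0.02475.

A ≈ 0.0247 nm^(-3/2)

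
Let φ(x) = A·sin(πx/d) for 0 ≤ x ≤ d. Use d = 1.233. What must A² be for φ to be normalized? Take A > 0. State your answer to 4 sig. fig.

A^2 ≈ 1.622

The normalization condition is ∫|φ|² dx = 1 from 0 to d.
Using sin²θ = (1 − cos 2θ)/2, the integral (without the A² prefactor) comes out to d/2.
Setting this equal to 1 gives A² = 1/(d/2).
Plugging in d = 1.233 yields A = 1.2736.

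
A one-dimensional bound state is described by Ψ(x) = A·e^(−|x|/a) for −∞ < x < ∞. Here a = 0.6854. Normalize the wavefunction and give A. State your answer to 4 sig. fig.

A ≈ 1.208

The normalization condition is ∫|Ψ|² dx = 1 from −∞ to ∞.
Recall ∫₀^∞ x^m e^(−x/β) dx = m!·β^(m+1), the integral (without the A² prefactor) comes out to a.
Setting this equal to 1 gives A² = 1/(a).
With a = 0.6854: A² = 1.4590 and A = 1.2079.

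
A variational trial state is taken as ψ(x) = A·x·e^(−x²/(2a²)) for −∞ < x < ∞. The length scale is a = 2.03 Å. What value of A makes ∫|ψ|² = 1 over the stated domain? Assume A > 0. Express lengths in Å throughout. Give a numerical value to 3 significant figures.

Normalization requires ∫|ψ|² dx = 1, integrated from −∞ to ∞.
∫|ψ|² dx = A²·(√(π)·a^3/2).
Setting this equal to 1 gives A² = 1/(√(π)·a^3/2).
Plugging in a = 2.03 yields A = 0.3673.

A ≈ 0.367 Å^(-3/2)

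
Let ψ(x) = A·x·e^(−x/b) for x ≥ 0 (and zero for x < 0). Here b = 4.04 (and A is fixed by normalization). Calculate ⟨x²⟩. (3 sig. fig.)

⟨x^2⟩ ≈ 49.0

By definition ⟨x²⟩ = ∫ x^2 |ψ(x)|² dx.
Since the A² factors cancel between numerator and denominator, ⟨x²⟩ = 3·b^2.
Putting b = 4.04 gives 48.96.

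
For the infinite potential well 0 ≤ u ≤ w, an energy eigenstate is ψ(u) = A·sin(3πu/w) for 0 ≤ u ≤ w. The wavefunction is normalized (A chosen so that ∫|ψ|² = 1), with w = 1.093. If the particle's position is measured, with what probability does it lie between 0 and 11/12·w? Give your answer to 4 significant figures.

P = ∫_{0}^{11/12·w} |ψ(u)|² du.
Since A² = 1/(w/2), this is the region integral divided by the full normalization integral.
In terms of t = u/w (A² and the length scale cancel between numerator and denominator), P = [∫_{0}^{11/12} sin(3·π·t)^2 dt] / [∫_{0}^{1} sin(3·π·t)^2 dt].
With ∫ sin(3·π·t)^2 dt = t/2 - sin(6·π·t)/(12·π) + C, the region integral is 1/(12·π) + 11/24 and the full one is 1/2.
Evaluating gives P = (2 + 11·π)/(12·π).

P ≈ 0.9697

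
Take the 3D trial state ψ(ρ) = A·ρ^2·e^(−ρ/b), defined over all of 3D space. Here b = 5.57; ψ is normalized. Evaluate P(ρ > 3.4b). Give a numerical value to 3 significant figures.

Integrate the radial probability density 4πρ²|ψ|² over ρ > 3.4b.
The full normalization integral is A²·[45·π·b^7/2] = 1, fixing A².
In terms of u = ρ/b (A², 4π and the length scale all cancel between numerator and denominator), P = [∫_{3.4}^{∞} u^6·e^(-2·u) du] / [∫_{0}^{∞} u^6·e^(-2·u) du].
Using ∫ u^6·e^(-2·u) du = -(4·u^6 + 12·u^5 + 30·u^4 + 60·u^3 + 90·u^2 + 90·u + 45)·e^(-2·u)/8, the numerator is ≈ 2.6995 and the denominator is 45/8.
The region integral divided by the full integral gives P = 0.4799.

P ≈ 0.480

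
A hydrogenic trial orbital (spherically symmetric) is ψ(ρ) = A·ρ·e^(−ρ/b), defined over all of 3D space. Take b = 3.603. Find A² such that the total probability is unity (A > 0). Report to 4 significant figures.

The normalization condition is ∫|ψ|² 4πρ² dρ = 1 from 0 to ∞.
(Spherical symmetry: dV = 4πρ² dρ.)
Using ∫₀^∞ ρⁿ e^(−αρ) dρ = n!/αⁿ⁺¹, the integral (without the A² prefactor) comes out to 3·π·b^5.
Setting this equal to 1 gives A² = 1/(3·π·b^5).
With b = 3.603: A² = 0.00017475 and A = 0.013219.

A^2 ≈ 0.0001747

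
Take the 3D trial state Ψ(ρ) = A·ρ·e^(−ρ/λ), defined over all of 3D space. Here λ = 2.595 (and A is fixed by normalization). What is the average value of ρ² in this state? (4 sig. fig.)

By definition ⟨ρ²⟩ = ∫ ρ^2 |Ψ(ρ)|² 4πρ² dρ.
With ∫₀^∞ ρ^6 e^(−αρ) dρ = 6!/α^7, evaluating both integrals, ⟨ρ²⟩ = 15·λ^2/2.
With λ = 2.595, ⟨ρ^2⟩ = 50.505.

⟨ρ^2⟩ ≈ 50.51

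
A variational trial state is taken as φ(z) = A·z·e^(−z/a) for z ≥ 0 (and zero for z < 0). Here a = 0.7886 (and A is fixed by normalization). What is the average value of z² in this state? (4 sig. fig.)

⟨z²⟩ = ∫ z^2 |φ|² dz over the full domain.
Since the A² factors cancel between numerator and denominator, ⟨z²⟩ = 3·a^2.
With a = 0.7886, ⟨z^2⟩ = 1.8657.

⟨z^2⟩ ≈ 1.866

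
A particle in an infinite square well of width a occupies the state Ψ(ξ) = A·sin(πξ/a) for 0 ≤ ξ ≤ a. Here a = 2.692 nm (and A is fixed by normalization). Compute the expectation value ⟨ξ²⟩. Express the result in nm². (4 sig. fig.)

⟨ξ^2⟩ ≈ 2.048 nm^2

The expectation value is the |Ψ|²-weighted average of ξ^2: ∫ ξ^2|Ψ|² dξ.
Evaluating both integrals, ⟨ξ²⟩ = -a^2/(2·π^2) + a^2/3.
With a = 2.692, ⟨ξ^2⟩ = 2.0485.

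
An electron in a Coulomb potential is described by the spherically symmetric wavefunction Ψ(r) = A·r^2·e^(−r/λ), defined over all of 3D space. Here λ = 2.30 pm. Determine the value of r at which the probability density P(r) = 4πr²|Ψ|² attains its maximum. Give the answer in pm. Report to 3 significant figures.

r ≈ 6.90 pm

Differentiate P(r) = 4πr²|Ψ|² with respect to r and set to zero.
This gives r = 3·λ.
With λ = 2.30, the most probable radial distance is 6.900 pm.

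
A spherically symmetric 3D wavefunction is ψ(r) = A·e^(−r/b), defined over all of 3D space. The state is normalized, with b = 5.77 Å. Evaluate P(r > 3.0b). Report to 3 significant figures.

P ≈ 0.0620

With dV = 4πr²dr, the probability is ∫|ψ|² dV over r > 3.0b.
The full normalization integral is A²·[π·b^3] = 1, fixing A².
Substituting u = r/b, A², 4π and the length scale all cancel in the ratio: P = ∫_{3.0}^{∞} u^2·e^(-2·u) du / ∫_{0}^{∞} u^2·e^(-2·u) du.
Using ∫ u^2·e^(-2·u) du = -(2·u^2 + 2·u + 1)·e^(-2·u)/4, the numerator is 25·e^(-6)/4 and the denominator is 1/4.
The region integral divided by the full integral gives P = 0.06197.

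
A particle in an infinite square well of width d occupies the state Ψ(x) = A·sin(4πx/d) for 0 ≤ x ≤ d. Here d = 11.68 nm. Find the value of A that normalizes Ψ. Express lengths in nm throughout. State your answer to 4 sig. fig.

The normalization condition is ∫|Ψ|² dx = 1 from 0 to d.
Carrying out the integral gives A² · d/2.
With d = 11.68: A² = 0.17123 and A = 0.41380.

A ≈ 0.4138 nm^(-1/2)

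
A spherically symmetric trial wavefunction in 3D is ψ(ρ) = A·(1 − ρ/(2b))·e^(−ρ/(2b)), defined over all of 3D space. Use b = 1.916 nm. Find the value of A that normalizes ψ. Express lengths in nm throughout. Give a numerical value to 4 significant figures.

A ≈ 0.07521 nm^(-3/2)

We need A² ∫|f|² 4πρ² dρ = 1, taking the integral from 0 to ∞.
With ψ = A·(1 − ρ/(2b))·e^(−ρ/(2b)), the integral evaluates to A²·[8·π·b^3].
Plugging in b = 1.916 yields A = 0.075212.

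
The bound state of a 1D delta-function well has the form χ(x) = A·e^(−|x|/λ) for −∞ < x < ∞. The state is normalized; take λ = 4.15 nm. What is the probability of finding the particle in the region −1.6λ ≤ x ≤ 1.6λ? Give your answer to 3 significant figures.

|χ|² is the probability density, so P = ∫_{−1.6λ}^{1.6λ} |χ|² dx.
Since A² = 1/(λ), this is the region integral divided by the full normalization integral.
By symmetry take twice the x ≥ 0 contribution in numerator and denominator; the 2's cancel. Substituting u = x/λ, A² and the length scale cancel in the ratio: P = ∫_{0}^{1.6} e^(-2·u) du / ∫_{0}^{∞} e^(-2·u) du.
With ∫ e^(-2·u) du = -e^(-2·u)/2 + C, the region integral is 1/2 - e^(-16/5)/2 and the full one is 1/2.
Taking the ratio, P = 0.9592.

P ≈ 0.959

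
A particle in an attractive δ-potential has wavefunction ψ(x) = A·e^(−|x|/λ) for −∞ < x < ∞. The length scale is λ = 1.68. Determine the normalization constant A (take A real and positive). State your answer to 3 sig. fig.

A ≈ 0.772

Normalization requires ∫|ψ|² dx = 1, integrated from −∞ to ∞.
Carrying out the integral gives A² · λ.
So A² = (λ)^(−1).
With λ = 1.68: A² = 0.5952 and A = 0.7715.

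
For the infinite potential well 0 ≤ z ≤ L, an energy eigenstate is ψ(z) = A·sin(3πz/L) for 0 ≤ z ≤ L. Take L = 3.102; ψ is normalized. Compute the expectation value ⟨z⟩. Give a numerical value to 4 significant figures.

⟨z⟩ ≈ 1.551

By definition ⟨z⟩ = ∫ z |ψ(z)|² dz.
Using sin²θ = (1 − cos 2θ)/2, since the A² factors cancel between numerator and denominator, ⟨z⟩ = L/2.
Putting L = 3.102 gives 1.5510.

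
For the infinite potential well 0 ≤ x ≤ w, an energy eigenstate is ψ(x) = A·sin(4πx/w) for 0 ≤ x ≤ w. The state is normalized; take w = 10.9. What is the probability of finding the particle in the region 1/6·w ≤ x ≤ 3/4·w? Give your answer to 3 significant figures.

P ≈ 0.549

|ψ|² is the probability density, so P = ∫_{1/6·w}^{3/4·w} |ψ|² dx.
The normalization integral ∫|ψ|²dx over the whole domain equals w/2·A², and A² cancels in the ratio.
In terms of u = x/w (A² and the length scale cancel between numerator and denominator), P = [∫_{1/6}^{3/4} sin(4·π·u)^2 du] / [∫_{0}^{1} sin(4·π·u)^2 du].
With ∫ sin(4·π·u)^2 du = u/2 - sin(4·π·u)·cos(4·π·u)/(8·π) + C, the region integral is -√(3)/(32·π) + 7/24 and the full one is 1/2.
This works out to P = -√(3)/(16·π) + 7/12.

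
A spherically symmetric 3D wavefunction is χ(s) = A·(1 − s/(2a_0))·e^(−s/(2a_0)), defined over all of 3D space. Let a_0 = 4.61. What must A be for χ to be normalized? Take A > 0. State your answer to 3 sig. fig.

A ≈ 0.0202

Require ∫ |χ|² 4πs² ds = 1 over the whole domain.
With ∫₀^∞ s^4 e^(−αs) ds = 4!/α^5, the integral (without the A² prefactor) comes out to 8·π·a_0^3.
Plugging in a_0 = 4.61 yields A = 0.02015.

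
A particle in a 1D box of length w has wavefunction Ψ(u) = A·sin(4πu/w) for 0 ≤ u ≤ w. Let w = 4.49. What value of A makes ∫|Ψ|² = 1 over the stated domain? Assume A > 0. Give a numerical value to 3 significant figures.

Normalization requires ∫|Ψ|² du = 1, integrated from 0 to w.
∫|Ψ|² du = A²·(w/2).
Setting this equal to 1 gives A² = 1/(w/2).
With w = 4.49: A² = 0.4454 and A = 0.6674.

A ≈ 0.667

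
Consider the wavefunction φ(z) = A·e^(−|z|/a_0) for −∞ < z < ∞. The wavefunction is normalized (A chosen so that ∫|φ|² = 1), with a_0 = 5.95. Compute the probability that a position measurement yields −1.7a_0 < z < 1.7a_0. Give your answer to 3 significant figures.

The probability is P = ∫ |φ|² dz over [−1.7a_0, 1.7a_0].
Since A² = 1/(a_0), this is the region integral divided by the full normalization integral.
By symmetry take twice the z ≥ 0 contribution in numerator and denominator; the 2's cancel. In terms of u = z/a_0 (A² and the length scale cancel between numerator and denominator), P = [∫_{0}^{1.7} e^(-2·u) du] / [∫_{0}^{∞} e^(-2·u) du].
Using ∫ e^(-2·u) du = -e^(-2·u)/2, the numerator is 1/2 - e^(-17/5)/2 and the denominator is 1/2.
This works out to P = 0.9666.

P ≈ 0.967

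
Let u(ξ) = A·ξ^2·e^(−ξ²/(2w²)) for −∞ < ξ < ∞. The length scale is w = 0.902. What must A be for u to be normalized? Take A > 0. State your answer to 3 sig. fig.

The normalization condition is ∫|u|² dξ = 1 from −∞ to ∞.
Using the Gaussian integral ∫_{−∞}^{∞} e^(−αξ²) dξ = √(π/α), ∫|u|² dξ = A²·(3·√(π)·w^5/4).
Setting this equal to 1 gives A² = 1/(3·√(π)·w^5/4).
Substituting w = 0.902 gives A² = 1.260, so A = 1.122.

A ≈ 1.12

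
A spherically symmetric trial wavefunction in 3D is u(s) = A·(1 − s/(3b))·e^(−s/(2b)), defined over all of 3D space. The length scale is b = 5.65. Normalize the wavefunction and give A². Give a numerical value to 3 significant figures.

Require ∫ |u|² 4πs² ds = 1 over the whole domain.
(Spherical symmetry: dV = 4πs² ds.)
With u = A·(1 − s/(3b))·e^(−s/(2b)), the integral evaluates to A²·[8·π·b^3/3].
Substituting b = 5.65 gives A² = 0.0006618, so A = 0.02573.

A^2 ≈ 0.000662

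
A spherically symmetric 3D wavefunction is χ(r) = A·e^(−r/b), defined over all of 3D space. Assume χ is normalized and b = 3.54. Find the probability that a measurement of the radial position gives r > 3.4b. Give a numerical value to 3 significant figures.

P ≈ 0.0344

With dV = 4πr²dr, the probability is ∫|χ|² dV over r > 3.4b.
A² is fixed by ∫₀^∞ 4πr²|χ|² dr = 1, i.e. A² = (π·b^3)^(−1).
In terms of u = r/b (A², 4π and the length scale all cancel between numerator and denominator), P = [∫_{3.4}^{∞} u^2·e^(-2·u) du] / [∫_{0}^{∞} u^2·e^(-2·u) du].
With ∫ u^2·e^(-2·u) du = -(2·u^2 + 2·u + 1)·e^(-2·u)/4 + C, the region integral is 773·e^(-34/5)/100 and the full one is 1/4.
Taking the ratio yields P = 0.03444.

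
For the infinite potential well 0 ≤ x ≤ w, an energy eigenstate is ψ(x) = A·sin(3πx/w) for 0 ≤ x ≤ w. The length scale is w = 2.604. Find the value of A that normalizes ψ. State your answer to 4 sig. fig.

A ≈ 0.8764

Require ∫ |ψ|² dx = 1 over the whole domain.
∫|ψ|² dx = A²·(w/2).
So A² = (w/2)^(−1).
With w = 2.604: A² = 0.76805 and A = 0.87638.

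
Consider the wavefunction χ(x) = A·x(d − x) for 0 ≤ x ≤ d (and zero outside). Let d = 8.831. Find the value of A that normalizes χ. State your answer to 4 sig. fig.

The normalization condition is ∫|χ|² dx = 1 from 0 to d.
Carrying out the integral gives A² · d^5/30.
So A² = (d^5/30)^(−1).
With d = 8.831: A² = 0.00055856 and A = 0.023634.

A ≈ 0.02363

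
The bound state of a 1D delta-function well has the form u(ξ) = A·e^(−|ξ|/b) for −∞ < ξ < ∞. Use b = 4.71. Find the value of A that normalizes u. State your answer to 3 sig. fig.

The normalization condition is ∫|u|² dξ = 1 from −∞ to ∞.
∫|u|² dξ = A²·(b).
Setting this equal to 1 gives A² = 1/(b).
Plugging in b = 4.71 yields A = 0.4608.

A ≈ 0.461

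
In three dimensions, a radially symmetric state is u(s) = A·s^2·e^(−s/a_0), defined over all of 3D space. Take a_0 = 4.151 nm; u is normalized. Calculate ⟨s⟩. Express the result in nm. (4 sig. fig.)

⟨s⟩ ≈ 14.53 nm

By definition ⟨s⟩ = ∫ s |u(s)|² 4πs² ds.
With ∫₀^∞ s^7 e^(−αs) ds = 7!/α^8, since the A² factors cancel between numerator and denominator, ⟨s⟩ = 7·a_0/2.
With a_0 = 4.151, ⟨s⟩ = 14.529.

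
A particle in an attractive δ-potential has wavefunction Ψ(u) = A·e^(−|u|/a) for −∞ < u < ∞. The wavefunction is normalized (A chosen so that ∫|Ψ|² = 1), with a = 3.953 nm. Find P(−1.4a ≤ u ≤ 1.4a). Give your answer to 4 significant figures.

P = ∫_{−1.4a}^{1.4a} |Ψ(u)|² du.
Since A² = 1/(a), this is the region integral divided by the full normalization integral.
By symmetry take twice the u ≥ 0 contribution in numerator and denominator; the 2's cancel. In terms of t = u/a (A² and the length scale cancel between numerator and denominator), P = [∫_{0}^{1.4} e^(-2·t) dt] / [∫_{0}^{∞} e^(-2·t) dt].
An antiderivative of e^(-2·t) is -e^(-2·t)/2; evaluating from 0 to 1.4 gives 1/2 - e^(-14/5)/2, while the full integral is 1/2.
This works out to P = 0.93919.

P ≈ 0.9392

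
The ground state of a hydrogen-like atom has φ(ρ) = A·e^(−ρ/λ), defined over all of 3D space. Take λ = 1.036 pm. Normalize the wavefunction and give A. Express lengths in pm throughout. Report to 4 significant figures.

A ≈ 0.5350 pm^(-3/2)

Normalization requires ∫|φ|² 4πρ² dρ = 1, integrated from 0 to ∞.
(Spherical symmetry: dV = 4πρ² dρ.)
∫|φ|² 4πρ² dρ = A²·(π·λ^3).
Substituting λ = 1.036 gives A² = 0.28627, so A = 0.53504.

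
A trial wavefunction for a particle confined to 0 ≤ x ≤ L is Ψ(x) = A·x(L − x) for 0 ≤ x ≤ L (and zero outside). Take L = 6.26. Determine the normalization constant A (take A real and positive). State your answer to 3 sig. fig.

Require ∫ |Ψ|² dx = 1 over the whole domain.
Expanding the polynomial and integrating term by term, with Ψ = A·x(L − x), the integral evaluates to A²·[L^5/30].
Plugging in L = 6.26 yields A = 0.05586.

A ≈ 0.0559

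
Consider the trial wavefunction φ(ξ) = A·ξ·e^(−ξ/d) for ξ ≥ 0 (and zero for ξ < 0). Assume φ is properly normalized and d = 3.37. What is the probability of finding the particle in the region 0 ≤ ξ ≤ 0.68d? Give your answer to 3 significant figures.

P ≈ 0.157

P = ∫_{0}^{0.68d} |φ(ξ)|² dξ.
Since A² = 1/(d^3/4), this is the region integral divided by the full normalization integral.
In terms of u = ξ/d (A² and the length scale cancel between numerator and denominator), P = [∫_{0}^{0.68} u^2·e^(-2·u) du] / [∫_{0}^{∞} u^2·e^(-2·u) du].
An antiderivative of u^2·e^(-2·u) is -(2·u^2 + 2·u + 1)·e^(-2·u)/4; evaluating from 0 to 0.68 gives 1/4 - 2053·e^(-34/25)/2500, while the full integral is 1/4.
Taking the ratio, P = 0.1569.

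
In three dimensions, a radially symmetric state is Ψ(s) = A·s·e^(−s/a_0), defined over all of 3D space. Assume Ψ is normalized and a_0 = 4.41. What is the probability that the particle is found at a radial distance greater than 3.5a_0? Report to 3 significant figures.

P = ∫ |Ψ|² 4πs² ds over s > 3.5a_0.
Normalization gives A² = 1/(3·π·a_0^5).
In terms of u = s/a_0 (A², 4π and the length scale all cancel between numerator and denominator), P = [∫_{3.5}^{∞} u^4·e^(-2·u) du] / [∫_{0}^{∞} u^4·e^(-2·u) du].
With ∫ u^4·e^(-2·u) du = -(u^4/2 + u^3 + 3·u^2/2 + 3·u/2 + 3/4)·e^(-2·u) + C, the region integral is 4553·e^(-7)/32 and the full one is 3/4.
Taking the ratio yields P = 0.1730.

P ≈ 0.173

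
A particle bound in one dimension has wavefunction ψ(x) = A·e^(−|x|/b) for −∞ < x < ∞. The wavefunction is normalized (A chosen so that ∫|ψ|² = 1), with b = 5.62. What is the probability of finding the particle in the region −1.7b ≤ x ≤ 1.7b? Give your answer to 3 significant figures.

|ψ|² is the probability density, so P = ∫_{−1.7b}^{1.7b} |ψ|² dx.
With A² fixed by ∫|ψ|² = 1, i.e. A² = (b)^(−1), substitute and integrate.
Both integrals are even about x = 0, so only the x ≥ 0 halves are needed (the factors of 2 cancel). Substituting u = x/b, A² and the length scale cancel in the ratio: P = ∫_{0}^{1.7} e^(-2·u) du / ∫_{0}^{∞} e^(-2·u) du.
With ∫ e^(-2·u) du = -e^(-2·u)/2 + C, the region integral is 1/2 - e^(-17/5)/2 and the full one is 1/2.
Taking the ratio, P = 0.9666.

P ≈ 0.967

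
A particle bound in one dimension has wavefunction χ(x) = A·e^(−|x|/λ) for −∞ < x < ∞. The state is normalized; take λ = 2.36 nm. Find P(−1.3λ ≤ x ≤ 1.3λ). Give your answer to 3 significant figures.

|χ|² is the probability density, so P = ∫_{−1.3λ}^{1.3λ} |χ|² dx.
Since A² = 1/(λ), this is the region integral divided by the full normalization integral.
Both integrals are even about x = 0, so only the x ≥ 0 halves are needed (the factors of 2 cancel). In terms of u = x/λ (A² and the length scale cancel between numerator and denominator), P = [∫_{0}^{1.3} e^(-2·u) du] / [∫_{0}^{∞} e^(-2·u) du].
Using ∫ e^(-2·u) du = -e^(-2·u)/2, the numerator is 1/2 - e^(-13/5)/2 and the denominator is 1/2.
The result is P = 0.9257.

P ≈ 0.926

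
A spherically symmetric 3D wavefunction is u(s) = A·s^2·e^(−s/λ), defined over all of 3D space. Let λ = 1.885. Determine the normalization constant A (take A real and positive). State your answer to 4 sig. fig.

The normalization condition is ∫|u|² 4πs² ds = 1 from 0 to ∞.
(Spherical symmetry: dV = 4πs² ds.)
∫|u|² 4πs² ds = A²·(45·π·λ^7/2).
Setting this equal to 1 gives A² = 1/(45·π·λ^7/2).
Plugging in λ = 1.885 yields A = 0.012934.

A ≈ 0.01293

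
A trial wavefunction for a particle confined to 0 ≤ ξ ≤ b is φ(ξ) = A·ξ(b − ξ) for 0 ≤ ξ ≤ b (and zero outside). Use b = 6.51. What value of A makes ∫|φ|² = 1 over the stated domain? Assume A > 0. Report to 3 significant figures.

A ≈ 0.0507

We need A² ∫|f|² dξ = 1, taking the integral from 0 to b.
Expanding the polynomial and integrating term by term, the integral (without the A² prefactor) comes out to b^5/30.
Setting this equal to 1 gives A² = 1/(b^5/30).
With b = 6.51: A² = 0.002566 and A = 0.05065.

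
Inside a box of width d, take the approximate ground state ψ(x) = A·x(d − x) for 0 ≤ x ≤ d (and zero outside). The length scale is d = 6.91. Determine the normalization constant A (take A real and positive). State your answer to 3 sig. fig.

A ≈ 0.0436

Normalization requires ∫|ψ|² dx = 1, integrated from 0 to d.
The integral (without the A² prefactor) comes out to d^5/30.
Setting this equal to 1 gives A² = 1/(d^5/30).
Substituting d = 6.91 gives A² = 0.001904, so A = 0.04364.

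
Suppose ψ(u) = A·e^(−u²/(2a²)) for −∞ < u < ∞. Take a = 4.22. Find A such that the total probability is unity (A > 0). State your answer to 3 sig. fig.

The normalization condition is ∫|ψ|² du = 1 from −∞ to ∞.
With ∫_{−∞}^{∞} u^(2m) e^(−αu²) du = (2m−1)!!·√π / (2^m α^(m+1/2)), ∫|ψ|² du = A²·(√(π)·a).
With a = 4.22: A² = 0.1337 and A = 0.3656.

A ≈ 0.366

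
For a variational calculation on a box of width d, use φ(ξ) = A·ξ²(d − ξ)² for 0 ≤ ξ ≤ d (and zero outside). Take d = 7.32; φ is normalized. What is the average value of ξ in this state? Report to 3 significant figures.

⟨ξ⟩ = ∫ ξ |φ|² dξ over the full domain.
Expanding the polynomial and integrating term by term, the ratio of the moment integral to the normalization integral gives ⟨ξ⟩ = d/2.
Putting d = 7.32 gives 3.660.

⟨ξ⟩ ≈ 3.66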